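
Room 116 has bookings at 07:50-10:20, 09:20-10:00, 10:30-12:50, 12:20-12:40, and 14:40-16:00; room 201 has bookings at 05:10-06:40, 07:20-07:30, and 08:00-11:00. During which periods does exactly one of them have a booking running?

First set merges to 07:50-10:20, 10:30-12:50, 14:40-16:00.
A but not B: 07:50-08:00, 11:00-12:50, 14:40-16:00.
B but not A: 05:10-06:40, 07:20-07:30, 10:20-10:30.
Combining gives A △ B.

05:10-06:40, 07:20-07:30, 07:50-08:00, 10:20-10:30, 11:00-12:50, 14:40-16:00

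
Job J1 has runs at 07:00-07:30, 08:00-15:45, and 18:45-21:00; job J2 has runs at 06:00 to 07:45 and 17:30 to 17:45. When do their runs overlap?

07:00–07:30 ∩ B → 07:00–07:30.
08:00–15:45 meets no B interval.
18:45–21:00 meets no B interval.

07:00–07:30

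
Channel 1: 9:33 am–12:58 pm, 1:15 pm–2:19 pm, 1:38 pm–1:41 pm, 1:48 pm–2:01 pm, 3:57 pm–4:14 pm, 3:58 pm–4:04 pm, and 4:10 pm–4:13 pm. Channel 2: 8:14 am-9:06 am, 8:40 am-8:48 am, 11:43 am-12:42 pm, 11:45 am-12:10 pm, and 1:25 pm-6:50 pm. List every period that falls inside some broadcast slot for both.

11:43 am–12:42 pm, 1:25 pm–2:19 pm, 3:57 pm–4:14 pm

Merge the first list: 9:33 am–12:58 pm, 1:15 pm–2:19 pm, 3:57 pm–4:14 pm.
Merge the second list: 8:14 am–9:06 am, 11:43 am–12:42 pm, 1:25 pm–6:50 pm.
9:33 am–12:58 pm overlaps B on 11:43 am–12:42 pm.
1:15 pm–2:19 pm overlaps B on 1:25 pm–2:19 pm.
3:57 pm–4:14 pm overlaps B on 3:57 pm–4:14 pm.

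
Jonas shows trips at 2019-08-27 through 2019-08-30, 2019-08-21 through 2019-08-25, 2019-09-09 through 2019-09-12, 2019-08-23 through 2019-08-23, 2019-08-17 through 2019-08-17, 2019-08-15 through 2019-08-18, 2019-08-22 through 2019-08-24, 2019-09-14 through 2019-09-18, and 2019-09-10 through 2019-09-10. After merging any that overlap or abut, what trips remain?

2019-08-15 through 2019-08-18, 2019-08-21 through 2019-08-25, 2019-08-27 through 2019-08-30, 2019-09-09 through 2019-09-12, 2019-09-14 through 2019-09-18

Sort by start: 2019-08-15 through 2019-08-18, 2019-08-17 through 2019-08-17, 2019-08-21 through 2019-08-25, 2019-08-22 through 2019-08-24, 2019-08-23 through 2019-08-23, 2019-08-27 through 2019-08-30, 2019-09-09 through 2019-09-12, 2019-09-10 through 2019-09-10, 2019-09-14 through 2019-09-18.
2019-08-17 through 2019-08-17 overlaps/touches 2019-08-15 through 2019-08-18 → extend to 2019-08-15 through 2019-08-18.
2019-08-21 through 2019-08-25 is disjoint → start new block.
2019-08-22 through 2019-08-24 overlaps/touches 2019-08-21 through 2019-08-25 → extend to 2019-08-21 through 2019-08-25.
2019-08-23 through 2019-08-23 overlaps/touches 2019-08-21 through 2019-08-25 → extend to 2019-08-21 through 2019-08-25.
2019-08-27 through 2019-08-30 is disjoint → start new block.
2019-09-09 through 2019-09-12 is disjoint → start new block.
2019-09-10 through 2019-09-10 overlaps/touches 2019-09-09 through 2019-09-12 → extend to 2019-09-09 through 2019-09-12.
2019-09-14 through 2019-09-18 is disjoint → start new block.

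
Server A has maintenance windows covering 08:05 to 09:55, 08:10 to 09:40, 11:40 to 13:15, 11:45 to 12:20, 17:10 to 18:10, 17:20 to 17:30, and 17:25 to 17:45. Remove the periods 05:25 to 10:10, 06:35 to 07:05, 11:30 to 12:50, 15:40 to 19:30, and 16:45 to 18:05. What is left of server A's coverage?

First set merges to 08:05–09:55, 11:40–13:15, 17:10–18:10.
Second set merges to 05:25–10:10, 11:30–12:50, 15:40–19:30.
08:05–09:55: fully covered by B → removed.
11:40–13:15 minus B → 12:50–13:15.
17:10–18:10: fully covered by B → removed.

12:50–13:15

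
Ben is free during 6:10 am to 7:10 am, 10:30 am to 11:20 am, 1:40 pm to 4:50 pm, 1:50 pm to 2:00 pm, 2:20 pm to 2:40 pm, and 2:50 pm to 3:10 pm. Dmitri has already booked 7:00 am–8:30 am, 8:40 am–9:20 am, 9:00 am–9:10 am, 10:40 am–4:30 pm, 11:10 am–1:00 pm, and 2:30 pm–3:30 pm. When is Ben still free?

6:10 am–7:00 am, 10:30 am–10:40 am, 4:30 pm–4:50 pm

A, merged: 6:10 am–7:10 am, 10:30 am–11:20 am, 1:40 pm–4:50 pm.
B, merged: 7:00 am–8:30 am, 8:40 am–9:20 am, 10:40 am–4:30 pm.
6:10 am–7:10 am with B removed leaves 6:10 am–7:00 am.
10:30 am–11:20 am with B removed leaves 10:30 am–10:40 am.
1:40 pm–4:50 pm with B removed leaves 4:30 pm–4:50 pm.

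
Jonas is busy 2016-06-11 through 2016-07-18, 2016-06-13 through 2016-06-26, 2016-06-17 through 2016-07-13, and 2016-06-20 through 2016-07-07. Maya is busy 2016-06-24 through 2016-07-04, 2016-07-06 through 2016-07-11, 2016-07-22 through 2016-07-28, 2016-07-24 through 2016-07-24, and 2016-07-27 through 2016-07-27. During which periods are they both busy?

2016-06-24 through 2016-07-04, 2016-07-06 through 2016-07-11

First set merges to 2016-06-11 through 2016-07-18.
Second set merges to 2016-06-24 through 2016-07-04, 2016-07-06 through 2016-07-11, 2016-07-22 through 2016-07-28.
2016-06-11 through 2016-07-18 meets the second set on 2016-06-24 through 2016-07-04, 2016-07-06 through 2016-07-11.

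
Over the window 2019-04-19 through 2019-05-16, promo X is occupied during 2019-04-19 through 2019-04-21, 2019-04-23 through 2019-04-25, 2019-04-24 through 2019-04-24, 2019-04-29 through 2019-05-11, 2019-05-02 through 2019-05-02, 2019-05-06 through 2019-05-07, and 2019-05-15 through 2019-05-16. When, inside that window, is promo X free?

2019-04-22 through 2019-04-22, 2019-04-26 through 2019-04-28, 2019-05-12 through 2019-05-14

The merged coverage is 2019-04-19 through 2019-04-21, 2019-04-23 through 2019-04-25, 2019-04-29 through 2019-05-11, 2019-05-15 through 2019-05-16.
Complement within 2019-04-19 through 2019-05-16: 2019-04-22 through 2019-04-22, 2019-04-26 through 2019-04-28, 2019-05-12 through 2019-05-14.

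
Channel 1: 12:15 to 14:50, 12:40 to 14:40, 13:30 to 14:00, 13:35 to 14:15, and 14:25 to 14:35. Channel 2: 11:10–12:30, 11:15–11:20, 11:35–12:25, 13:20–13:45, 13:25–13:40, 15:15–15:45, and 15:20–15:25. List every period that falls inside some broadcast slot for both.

A, merged: 12:15-14:50.
B, merged: 11:10-12:30, 13:20-13:45, 15:15-15:45.
12:15-14:50 ∩ B → 12:15-12:30, 13:20-13:45.

12:15-12:30, 13:20-13:45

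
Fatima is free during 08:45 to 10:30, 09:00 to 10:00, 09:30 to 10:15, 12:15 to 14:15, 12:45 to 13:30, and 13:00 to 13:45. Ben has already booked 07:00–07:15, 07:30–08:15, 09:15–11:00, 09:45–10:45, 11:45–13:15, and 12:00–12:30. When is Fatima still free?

08:45-09:15, 13:15-14:15

Merge the first list: 08:45-10:30, 12:15-14:15.
Merge the second list: 07:00-07:15, 07:30-08:15, 09:15-11:00, 11:45-13:15.
08:45-10:30 \ B = 08:45-09:15.
12:15-14:15 \ B = 13:15-14:15.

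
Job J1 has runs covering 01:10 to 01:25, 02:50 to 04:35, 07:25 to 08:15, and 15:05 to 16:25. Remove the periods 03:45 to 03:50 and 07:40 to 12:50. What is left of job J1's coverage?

01:10-01:25: no B overlap → unchanged.
02:50-04:35 minus B → 02:50-03:45, 03:50-04:35.
07:25-08:15 minus B → 07:25-07:40.
15:05-16:25: no B overlap → unchanged.

01:10-01:25, 02:50-03:45, 03:50-04:35, 07:25-07:40, 15:05-16:25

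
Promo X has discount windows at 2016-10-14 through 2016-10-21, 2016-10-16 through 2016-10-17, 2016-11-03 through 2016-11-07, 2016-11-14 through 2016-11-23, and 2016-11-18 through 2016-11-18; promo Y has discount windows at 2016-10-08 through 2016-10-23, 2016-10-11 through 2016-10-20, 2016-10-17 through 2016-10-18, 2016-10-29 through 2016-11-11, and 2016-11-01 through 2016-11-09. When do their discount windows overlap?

2016-10-14 through 2016-10-21, 2016-11-03 through 2016-11-07

Merge the first list: 2016-10-14 through 2016-10-21, 2016-11-03 through 2016-11-07, 2016-11-14 through 2016-11-23.
Merge the second list: 2016-10-08 through 2016-10-23, 2016-10-29 through 2016-11-11.
2016-10-14 through 2016-10-21 meets the second set on 2016-10-14 through 2016-10-21.
2016-11-03 through 2016-11-07 meets the second set on 2016-11-03 through 2016-11-07.
2016-11-14 through 2016-11-23: no overlap with the second set.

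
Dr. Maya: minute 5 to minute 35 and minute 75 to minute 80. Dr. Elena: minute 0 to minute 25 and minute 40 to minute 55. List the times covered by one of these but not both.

minute 0 to minute 5, minute 25 to minute 35, minute 40 to minute 55, minute 75 to minute 80

A \ B = minute 25 to minute 35, minute 75 to minute 80.
B \ A = minute 0 to minute 5, minute 40 to minute 55.
Union of the two gives the symmetric difference.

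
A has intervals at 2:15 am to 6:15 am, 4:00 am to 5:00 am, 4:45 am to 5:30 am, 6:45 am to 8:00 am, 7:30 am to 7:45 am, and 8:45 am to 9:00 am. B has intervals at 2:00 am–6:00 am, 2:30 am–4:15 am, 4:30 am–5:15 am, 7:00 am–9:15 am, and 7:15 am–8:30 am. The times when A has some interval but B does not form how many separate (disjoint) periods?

A, merged: 2:15 am-6:15 am, 6:45 am-8:00 am, 8:45 am-9:00 am.
B, merged: 2:00 am-6:00 am, 7:00 am-9:15 am.
A \ B = 6:00 am-6:15 am, 6:45 am-7:00 am.
That is 2 disjoint pieces.

2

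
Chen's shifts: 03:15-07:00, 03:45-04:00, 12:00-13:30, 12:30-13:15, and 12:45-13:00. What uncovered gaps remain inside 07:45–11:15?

The merged coverage is 03:15–07:00, 12:00–13:30.
Gaps within 07:45–11:15: 07:45–11:15.

07:45–11:15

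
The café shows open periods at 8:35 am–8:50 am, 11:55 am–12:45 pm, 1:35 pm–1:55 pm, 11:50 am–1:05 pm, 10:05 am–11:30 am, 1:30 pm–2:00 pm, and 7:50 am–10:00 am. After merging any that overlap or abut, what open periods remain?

Sort by start: 7:50 am-10:00 am, 8:35 am-8:50 am, 10:05 am-11:30 am, 11:50 am-1:05 pm, 11:55 am-12:45 pm, 1:30 pm-2:00 pm, 1:35 pm-1:55 pm.
8:35 am-8:50 am overlaps/touches 7:50 am-10:00 am → extend to 7:50 am-10:00 am.
10:05 am-11:30 am is disjoint → start new block.
11:50 am-1:05 pm is disjoint → start new block.
11:55 am-12:45 pm overlaps/touches 11:50 am-1:05 pm → extend to 11:50 am-1:05 pm.
1:30 pm-2:00 pm is disjoint → start new block.
1:35 pm-1:55 pm overlaps/touches 1:30 pm-2:00 pm → extend to 1:30 pm-2:00 pm.

7:50 am-10:00 am, 10:05 am-11:30 am, 11:50 am-1:05 pm, 1:30 pm-2:00 pm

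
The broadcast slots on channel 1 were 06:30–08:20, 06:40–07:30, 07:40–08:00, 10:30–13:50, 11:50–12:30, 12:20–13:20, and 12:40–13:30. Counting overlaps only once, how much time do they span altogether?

Merged: 06:30–08:20, 10:30–13:50.
Lengths: 1 h 50 min + 3 h 20 min = 5 h 10 min.

5 h 10 min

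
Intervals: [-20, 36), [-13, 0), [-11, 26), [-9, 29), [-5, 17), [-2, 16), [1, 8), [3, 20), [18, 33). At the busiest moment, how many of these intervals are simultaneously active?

7

Walk the sorted start/end points keeping a running depth.
The depth first hits 7 at 3.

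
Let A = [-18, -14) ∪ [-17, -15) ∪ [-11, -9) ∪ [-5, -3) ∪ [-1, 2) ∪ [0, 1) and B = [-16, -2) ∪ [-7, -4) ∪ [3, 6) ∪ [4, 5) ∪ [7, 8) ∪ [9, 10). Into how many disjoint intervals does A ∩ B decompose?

3

First set merges to [-18, -14), [-11, -9), [-5, -3), [-1, 2).
Second set merges to [-16, -2), [3, 6), [7, 8), [9, 10).
A ∩ B = [-16, -14), [-11, -9), [-5, -3).
That is 3 disjoint pieces.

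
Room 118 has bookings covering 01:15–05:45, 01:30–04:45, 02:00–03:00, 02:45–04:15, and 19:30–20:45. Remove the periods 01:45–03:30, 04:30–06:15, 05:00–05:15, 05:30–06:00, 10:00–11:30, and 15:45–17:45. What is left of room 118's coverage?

01:15–01:45, 03:30–04:30, 19:30–20:45

Merge the first list: 01:15–05:45, 19:30–20:45.
Merge the second list: 01:45–03:30, 04:30–06:15, 10:00–11:30, 15:45–17:45.
01:15–05:45 minus B → 01:15–01:45, 03:30–04:30.
19:30–20:45: no B overlap → unchanged.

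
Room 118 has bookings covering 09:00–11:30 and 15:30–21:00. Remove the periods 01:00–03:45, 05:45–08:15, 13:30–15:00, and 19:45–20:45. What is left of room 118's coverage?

09:00–11:30: no B overlap → unchanged.
15:30–21:00 minus B → 15:30–19:45, 20:45–21:00.

09:00–11:30, 15:30–19:45, 20:45–21:00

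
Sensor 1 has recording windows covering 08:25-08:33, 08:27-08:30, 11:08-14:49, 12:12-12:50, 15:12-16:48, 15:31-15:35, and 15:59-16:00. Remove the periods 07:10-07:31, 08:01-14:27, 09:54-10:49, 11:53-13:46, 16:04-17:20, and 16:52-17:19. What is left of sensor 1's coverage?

14:27–14:49, 15:12–16:04

First set merges to 08:25–08:33, 11:08–14:49, 15:12–16:48.
Second set merges to 07:10–07:31, 08:01–14:27, 16:04–17:20.
08:25–08:33 lies entirely inside B → drops out.
11:08–14:49 with B removed leaves 14:27–14:49.
15:12–16:48 with B removed leaves 15:12–16:04.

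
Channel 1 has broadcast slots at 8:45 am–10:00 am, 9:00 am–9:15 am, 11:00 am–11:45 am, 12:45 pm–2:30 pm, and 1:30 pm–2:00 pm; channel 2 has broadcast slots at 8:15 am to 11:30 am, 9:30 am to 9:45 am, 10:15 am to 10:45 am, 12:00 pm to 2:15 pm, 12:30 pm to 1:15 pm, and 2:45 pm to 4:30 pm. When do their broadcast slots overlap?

First set merges to 8:45 am–10:00 am, 11:00 am–11:45 am, 12:45 pm–2:30 pm.
Second set merges to 8:15 am–11:30 am, 12:00 pm–2:15 pm, 2:45 pm–4:30 pm.
8:45 am–10:00 am overlaps B on 8:45 am–10:00 am.
11:00 am–11:45 am overlaps B on 11:00 am–11:30 am.
12:45 pm–2:30 pm overlaps B on 12:45 pm–2:15 pm.

8:45 am–10:00 am, 11:00 am–11:30 am, 12:45 pm–2:15 pm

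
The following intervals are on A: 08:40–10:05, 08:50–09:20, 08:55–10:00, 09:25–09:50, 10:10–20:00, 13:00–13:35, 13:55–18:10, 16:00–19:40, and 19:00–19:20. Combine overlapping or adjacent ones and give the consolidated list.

08:50–09:20 overlaps/touches 08:40–10:05 → extend to 08:40–10:05.
08:55–10:00 overlaps/touches 08:40–10:05 → extend to 08:40–10:05.
09:25–09:50 overlaps/touches 08:40–10:05 → extend to 08:40–10:05.
10:10–20:00 is disjoint → start new block.
13:00–13:35 overlaps/touches 10:10–20:00 → extend to 10:10–20:00.
13:55–18:10 overlaps/touches 10:10–20:00 → extend to 10:10–20:00.
16:00–19:40 overlaps/touches 10:10–20:00 → extend to 10:10–20:00.
19:00–19:20 overlaps/touches 10:10–20:00 → extend to 10:10–20:00.

08:40–10:05, 10:10–20:00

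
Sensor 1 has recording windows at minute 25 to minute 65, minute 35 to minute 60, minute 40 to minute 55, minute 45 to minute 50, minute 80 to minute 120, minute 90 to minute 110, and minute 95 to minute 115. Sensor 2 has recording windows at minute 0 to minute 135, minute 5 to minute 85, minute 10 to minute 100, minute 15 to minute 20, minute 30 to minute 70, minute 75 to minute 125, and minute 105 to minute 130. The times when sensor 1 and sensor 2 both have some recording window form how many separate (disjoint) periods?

2

First set merges to minute 25 to minute 65, minute 80 to minute 120.
Second set merges to minute 0 to minute 135.
A ∩ B = minute 25 to minute 65, minute 80 to minute 120.
That is 2 disjoint pieces.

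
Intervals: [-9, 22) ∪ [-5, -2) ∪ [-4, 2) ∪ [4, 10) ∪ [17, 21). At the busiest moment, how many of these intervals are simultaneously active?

Walk the sorted start/end points keeping a running depth.
The depth first hits 3 at -4.

3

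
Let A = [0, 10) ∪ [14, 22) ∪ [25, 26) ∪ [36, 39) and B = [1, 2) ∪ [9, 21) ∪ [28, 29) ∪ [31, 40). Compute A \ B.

[0, 1) ∪ [2, 9) ∪ [21, 22) ∪ [25, 26)

[0, 10) with B removed leaves [0, 1), [2, 9).
[14, 22) with B removed leaves [21, 22).
[25, 26) is untouched.
[36, 39) lies entirely inside B → drops out.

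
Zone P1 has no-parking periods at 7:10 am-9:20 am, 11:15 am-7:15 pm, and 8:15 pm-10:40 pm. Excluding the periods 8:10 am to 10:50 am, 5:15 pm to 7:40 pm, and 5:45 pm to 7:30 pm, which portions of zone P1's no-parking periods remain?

Merge the second list: 8:10 am–10:50 am, 5:15 pm–7:40 pm.
7:10 am–9:20 am minus B → 7:10 am–8:10 am.
11:15 am–7:15 pm minus B → 11:15 am–5:15 pm.
8:15 pm–10:40 pm: no B overlap → unchanged.

7:10 am–8:10 am, 11:15 am–5:15 pm, 8:15 pm–10:40 pm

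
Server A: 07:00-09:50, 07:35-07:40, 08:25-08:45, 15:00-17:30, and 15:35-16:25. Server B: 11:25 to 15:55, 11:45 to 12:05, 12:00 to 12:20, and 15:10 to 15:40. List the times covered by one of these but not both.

Merge the first list: 07:00–09:50, 15:00–17:30.
Merge the second list: 11:25–15:55.
A but not B: 07:00–09:50, 15:55–17:30.
B but not A: 11:25–15:00.
Combining gives A △ B.

07:00–09:50, 11:25–15:00, 15:55–17:30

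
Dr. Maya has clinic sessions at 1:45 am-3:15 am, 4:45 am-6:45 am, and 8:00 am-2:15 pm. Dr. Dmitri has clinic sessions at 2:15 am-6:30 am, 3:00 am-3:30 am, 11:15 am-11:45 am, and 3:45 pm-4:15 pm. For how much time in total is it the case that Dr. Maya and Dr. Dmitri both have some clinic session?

3 h 15 min

Second set merges to 2:15 am–6:30 am, 11:15 am–11:45 am, 3:45 pm–4:15 pm.
A ∩ B = 2:15 am–3:15 am, 4:45 am–6:30 am, 11:15 am–11:45 am.
Total: 1 h + 1 h 45 min + 30 min = 3 h 15 min.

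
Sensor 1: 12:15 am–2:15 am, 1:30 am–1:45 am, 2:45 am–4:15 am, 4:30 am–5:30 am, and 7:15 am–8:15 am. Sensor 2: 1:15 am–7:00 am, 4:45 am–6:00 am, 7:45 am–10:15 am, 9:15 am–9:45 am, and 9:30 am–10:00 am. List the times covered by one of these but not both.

First set merges to 12:15 am-2:15 am, 2:45 am-4:15 am, 4:30 am-5:30 am, 7:15 am-8:15 am.
Second set merges to 1:15 am-7:00 am, 7:45 am-10:15 am.
Only in the first: 12:15 am-1:15 am, 7:15 am-7:45 am.
Only in the second: 2:15 am-2:45 am, 4:15 am-4:30 am, 5:30 am-7:00 am, 8:15 am-10:15 am.
Together these are the periods covered by exactly one.

12:15 am-1:15 am, 2:15 am-2:45 am, 4:15 am-4:30 am, 5:30 am-7:00 am, 7:15 am-7:45 am, 8:15 am-10:15 am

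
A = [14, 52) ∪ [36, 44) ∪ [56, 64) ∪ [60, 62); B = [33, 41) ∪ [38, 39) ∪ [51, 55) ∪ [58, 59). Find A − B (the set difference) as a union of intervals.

[14, 33) ∪ [41, 51) ∪ [56, 58) ∪ [59, 64)

First set merges to [14, 52), [56, 64).
Second set merges to [33, 41), [51, 55), [58, 59).
[14, 52) with B removed leaves [14, 33), [41, 51).
[56, 64) with B removed leaves [56, 58), [59, 64).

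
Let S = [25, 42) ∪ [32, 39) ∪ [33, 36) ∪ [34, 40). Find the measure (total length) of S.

Merged: [25, 42).
Length: 17.

17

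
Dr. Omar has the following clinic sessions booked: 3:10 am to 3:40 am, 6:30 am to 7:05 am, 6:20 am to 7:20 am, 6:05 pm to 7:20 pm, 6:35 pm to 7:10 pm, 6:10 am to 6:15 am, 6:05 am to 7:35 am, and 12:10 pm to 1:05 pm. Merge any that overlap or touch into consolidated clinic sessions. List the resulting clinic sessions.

Sort by start: 3:10 am–3:40 am, 6:05 am–7:35 am, 6:10 am–6:15 am, 6:20 am–7:20 am, 6:30 am–7:05 am, 12:10 pm–1:05 pm, 6:05 pm–7:20 pm, 6:35 pm–7:10 pm.
6:05 am–7:35 am is disjoint → start new block.
6:10 am–6:15 am overlaps/touches 6:05 am–7:35 am → extend to 6:05 am–7:35 am.
6:20 am–7:20 am overlaps/touches 6:05 am–7:35 am → extend to 6:05 am–7:35 am.
6:30 am–7:05 am overlaps/touches 6:05 am–7:35 am → extend to 6:05 am–7:35 am.
12:10 pm–1:05 pm is disjoint → start new block.
6:05 pm–7:20 pm is disjoint → start new block.
6:35 pm–7:10 pm overlaps/touches 6:05 pm–7:20 pm → extend to 6:05 pm–7:20 pm.

3:10 am–3:40 am, 6:05 am–7:35 am, 12:10 pm–1:05 pm, 6:05 pm–7:20 pm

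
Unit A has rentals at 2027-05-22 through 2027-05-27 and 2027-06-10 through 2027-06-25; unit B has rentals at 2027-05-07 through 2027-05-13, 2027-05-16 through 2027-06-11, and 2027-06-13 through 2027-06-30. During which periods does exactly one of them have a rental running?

2027-05-07 through 2027-05-13, 2027-05-16 through 2027-05-21, 2027-05-28 through 2027-06-09, 2027-06-12 through 2027-06-12, 2027-06-26 through 2027-06-30

A but not B: 2027-06-12 through 2027-06-12.
B but not A: 2027-05-07 through 2027-05-13, 2027-05-16 through 2027-05-21, 2027-05-28 through 2027-06-09, 2027-06-26 through 2027-06-30.
Combining gives A △ B.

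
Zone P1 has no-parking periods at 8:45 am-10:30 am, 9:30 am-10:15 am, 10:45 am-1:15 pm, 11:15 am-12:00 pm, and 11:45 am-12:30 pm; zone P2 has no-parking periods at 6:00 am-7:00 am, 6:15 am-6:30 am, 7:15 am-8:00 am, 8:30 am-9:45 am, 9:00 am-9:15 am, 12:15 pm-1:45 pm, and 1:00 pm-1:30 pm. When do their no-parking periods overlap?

8:45 am-9:45 am, 12:15 pm-1:15 pm

A, merged: 8:45 am-10:30 am, 10:45 am-1:15 pm.
B, merged: 6:00 am-7:00 am, 7:15 am-8:00 am, 8:30 am-9:45 am, 12:15 pm-1:45 pm.
8:45 am-10:30 am overlaps B on 8:45 am-9:45 am.
10:45 am-1:15 pm overlaps B on 12:15 pm-1:15 pm.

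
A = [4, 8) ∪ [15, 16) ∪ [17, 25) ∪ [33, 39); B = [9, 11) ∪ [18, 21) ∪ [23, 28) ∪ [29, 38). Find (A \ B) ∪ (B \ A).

[4, 8) ∪ [9, 11) ∪ [15, 16) ∪ [17, 18) ∪ [21, 23) ∪ [25, 28) ∪ [29, 33) ∪ [38, 39)

A but not B: [4, 8), [15, 16), [17, 18), [21, 23), [38, 39).
B but not A: [9, 11), [25, 28), [29, 33).
Combining gives A △ B.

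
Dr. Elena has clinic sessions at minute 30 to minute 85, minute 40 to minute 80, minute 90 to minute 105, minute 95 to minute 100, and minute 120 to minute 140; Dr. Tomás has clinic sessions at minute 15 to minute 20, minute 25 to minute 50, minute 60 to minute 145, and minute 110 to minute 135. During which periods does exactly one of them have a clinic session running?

Merge the first list: minute 30 to minute 85, minute 90 to minute 105, minute 120 to minute 140.
Merge the second list: minute 15 to minute 20, minute 25 to minute 50, minute 60 to minute 145.
A but not B: minute 50 to minute 60.
B but not A: minute 15 to minute 20, minute 25 to minute 30, minute 85 to minute 90, minute 105 to minute 120, minute 140 to minute 145.
Combining gives A △ B.

minute 15 to minute 20, minute 25 to minute 30, minute 50 to minute 60, minute 85 to minute 90, minute 105 to minute 120, minute 140 to minute 145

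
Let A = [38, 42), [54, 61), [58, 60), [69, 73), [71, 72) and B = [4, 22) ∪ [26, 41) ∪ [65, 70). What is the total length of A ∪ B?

49

Merge the first list: [38, 42), [54, 61), [69, 73).
A ∪ B = [4, 22), [26, 42), [54, 61), [65, 73).
Total: 18 + 16 + 7 + 8 = 49.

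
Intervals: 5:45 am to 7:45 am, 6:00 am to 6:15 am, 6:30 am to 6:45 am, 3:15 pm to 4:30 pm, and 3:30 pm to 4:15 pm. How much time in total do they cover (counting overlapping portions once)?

3 h 15 min

Merged: 5:45 am-7:45 am, 3:15 pm-4:30 pm.
Lengths: 2 h + 1 h 15 min = 3 h 15 min.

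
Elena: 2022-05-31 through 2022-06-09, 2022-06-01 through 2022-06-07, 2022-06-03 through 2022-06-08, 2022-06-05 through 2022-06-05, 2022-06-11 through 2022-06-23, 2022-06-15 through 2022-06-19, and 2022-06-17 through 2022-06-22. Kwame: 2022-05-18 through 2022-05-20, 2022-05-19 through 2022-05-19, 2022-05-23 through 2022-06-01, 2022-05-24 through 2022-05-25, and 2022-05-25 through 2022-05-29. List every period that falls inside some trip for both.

2022-05-31 through 2022-06-01

First set merges to 2022-05-31 through 2022-06-09, 2022-06-11 through 2022-06-23.
Second set merges to 2022-05-18 through 2022-05-20, 2022-05-23 through 2022-06-01.
2022-05-31 through 2022-06-09 meets the second set on 2022-05-31 through 2022-06-01.
2022-06-11 through 2022-06-23: no overlap with the second set.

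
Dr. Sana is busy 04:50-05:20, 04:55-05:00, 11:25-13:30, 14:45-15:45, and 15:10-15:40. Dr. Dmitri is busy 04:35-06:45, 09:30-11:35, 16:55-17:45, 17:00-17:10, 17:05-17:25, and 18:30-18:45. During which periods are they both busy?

04:50–05:20, 11:25–11:35

First set merges to 04:50–05:20, 11:25–13:30, 14:45–15:45.
Second set merges to 04:35–06:45, 09:30–11:35, 16:55–17:45, 18:30–18:45.
04:50–05:20 overlaps B on 04:50–05:20.
11:25–13:30 overlaps B on 11:25–11:35.
14:45–15:45 falls entirely outside B.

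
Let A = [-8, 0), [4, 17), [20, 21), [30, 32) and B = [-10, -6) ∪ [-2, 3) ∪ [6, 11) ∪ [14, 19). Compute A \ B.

[-6, -2) ∪ [4, 6) ∪ [11, 14) ∪ [20, 21) ∪ [30, 32)

[-8, 0) with B removed leaves [-6, -2).
[4, 17) with B removed leaves [4, 6), [11, 14).
[20, 21) is untouched.
[30, 32) is untouched.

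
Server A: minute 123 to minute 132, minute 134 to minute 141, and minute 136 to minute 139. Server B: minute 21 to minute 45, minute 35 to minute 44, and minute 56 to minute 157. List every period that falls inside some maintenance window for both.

minute 123 to minute 132, minute 134 to minute 141

First set merges to minute 123 to minute 132, minute 134 to minute 141.
Second set merges to minute 21 to minute 45, minute 56 to minute 157.
minute 123 to minute 132 meets the second set on minute 123 to minute 132.
minute 134 to minute 141 meets the second set on minute 134 to minute 141.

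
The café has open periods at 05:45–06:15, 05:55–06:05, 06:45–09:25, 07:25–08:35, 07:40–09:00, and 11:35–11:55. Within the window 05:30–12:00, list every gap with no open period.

05:30–05:45, 06:15–06:45, 09:25–11:35, 11:55–12:00

Covered (merged): 05:45–06:15, 06:45–09:25, 11:35–11:55.
Gaps within 05:30–12:00: 05:30–05:45, 06:15–06:45, 09:25–11:35, 11:55–12:00.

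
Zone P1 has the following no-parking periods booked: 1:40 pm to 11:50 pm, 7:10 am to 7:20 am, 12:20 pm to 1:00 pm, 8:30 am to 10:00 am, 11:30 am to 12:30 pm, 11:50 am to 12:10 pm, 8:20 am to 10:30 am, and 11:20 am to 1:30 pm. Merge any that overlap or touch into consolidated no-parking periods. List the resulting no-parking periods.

Sort by start: 7:10 am–7:20 am, 8:20 am–10:30 am, 8:30 am–10:00 am, 11:20 am–1:30 pm, 11:30 am–12:30 pm, 11:50 am–12:10 pm, 12:20 pm–1:00 pm, 1:40 pm–11:50 pm.
8:20 am–10:30 am is disjoint → start new block.
8:30 am–10:00 am overlaps/touches 8:20 am–10:30 am → extend to 8:20 am–10:30 am.
11:20 am–1:30 pm is disjoint → start new block.
11:30 am–12:30 pm overlaps/touches 11:20 am–1:30 pm → extend to 11:20 am–1:30 pm.
11:50 am–12:10 pm overlaps/touches 11:20 am–1:30 pm → extend to 11:20 am–1:30 pm.
12:20 pm–1:00 pm overlaps/touches 11:20 am–1:30 pm → extend to 11:20 am–1:30 pm.
1:40 pm–11:50 pm is disjoint → start new block.

7:10 am–7:20 am, 8:20 am–10:30 am, 11:20 am–1:30 pm, 1:40 pm–11:50 pm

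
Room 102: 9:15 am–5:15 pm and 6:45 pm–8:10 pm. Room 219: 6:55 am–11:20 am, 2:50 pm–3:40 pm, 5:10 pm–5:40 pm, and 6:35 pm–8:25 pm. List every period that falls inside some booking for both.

9:15 am–5:15 pm overlaps B on 9:15 am–11:20 am, 2:50 pm–3:40 pm, 5:10 pm–5:15 pm.
6:45 pm–8:10 pm overlaps B on 6:45 pm–8:10 pm.

9:15 am–11:20 am, 2:50 pm–3:40 pm, 5:10 pm–5:15 pm, 6:45 pm–8:10 pm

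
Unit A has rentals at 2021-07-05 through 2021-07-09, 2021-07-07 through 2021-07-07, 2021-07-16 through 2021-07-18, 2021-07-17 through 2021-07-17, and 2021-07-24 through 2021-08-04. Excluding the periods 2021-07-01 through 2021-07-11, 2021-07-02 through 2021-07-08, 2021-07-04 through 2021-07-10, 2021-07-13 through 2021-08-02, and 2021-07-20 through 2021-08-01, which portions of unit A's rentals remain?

2021-08-03 through 2021-08-04

First set merges to 2021-07-05 through 2021-07-09, 2021-07-16 through 2021-07-18, 2021-07-24 through 2021-08-04.
Second set merges to 2021-07-01 through 2021-07-11, 2021-07-13 through 2021-08-02.
2021-07-05 through 2021-07-09: entirely removed.
2021-07-16 through 2021-07-18: entirely removed.
2021-07-24 through 2021-08-04 \ B = 2021-08-03 through 2021-08-04.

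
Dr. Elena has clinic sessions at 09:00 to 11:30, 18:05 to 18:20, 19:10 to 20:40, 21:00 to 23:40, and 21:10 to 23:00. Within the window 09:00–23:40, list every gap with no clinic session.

Covered (merged): 09:00-11:30, 18:05-18:20, 19:10-20:40, 21:00-23:40.
Uncovered inside 09:00-23:40: 11:30-18:05, 18:20-19:10, 20:40-21:00.

11:30-18:05, 18:20-19:10, 20:40-21:00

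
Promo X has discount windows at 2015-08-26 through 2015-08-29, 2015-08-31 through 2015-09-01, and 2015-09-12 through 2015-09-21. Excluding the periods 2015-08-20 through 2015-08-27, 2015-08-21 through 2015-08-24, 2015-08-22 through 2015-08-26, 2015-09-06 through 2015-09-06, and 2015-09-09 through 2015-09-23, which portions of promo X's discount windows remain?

2015-08-28 through 2015-08-29, 2015-08-31 through 2015-09-01

B, merged: 2015-08-20 through 2015-08-27, 2015-09-06 through 2015-09-06, 2015-09-09 through 2015-09-23.
2015-08-26 through 2015-08-29 \ B = 2015-08-28 through 2015-08-29.
2015-08-31 through 2015-09-01: nothing removed.
2015-09-12 through 2015-09-21: entirely removed.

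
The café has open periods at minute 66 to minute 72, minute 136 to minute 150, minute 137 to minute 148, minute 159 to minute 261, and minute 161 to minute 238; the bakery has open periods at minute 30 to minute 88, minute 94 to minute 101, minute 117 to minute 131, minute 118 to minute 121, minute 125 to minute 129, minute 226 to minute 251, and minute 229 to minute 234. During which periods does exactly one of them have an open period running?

Merge the first list: minute 66 to minute 72, minute 136 to minute 150, minute 159 to minute 261.
Merge the second list: minute 30 to minute 88, minute 94 to minute 101, minute 117 to minute 131, minute 226 to minute 251.
Only in the first: minute 136 to minute 150, minute 159 to minute 226, minute 251 to minute 261.
Only in the second: minute 30 to minute 66, minute 72 to minute 88, minute 94 to minute 101, minute 117 to minute 131.
Together these are the periods covered by exactly one.

minute 30 to minute 66, minute 72 to minute 88, minute 94 to minute 101, minute 117 to minute 131, minute 136 to minute 150, minute 159 to minute 226, minute 251 to minute 261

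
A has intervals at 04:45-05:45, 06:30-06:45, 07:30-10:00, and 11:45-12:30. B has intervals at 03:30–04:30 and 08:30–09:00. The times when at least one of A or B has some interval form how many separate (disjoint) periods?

5

A ∪ B = 03:30–04:30, 04:45–05:45, 06:30–06:45, 07:30–10:00, 11:45–12:30.
That is 5 disjoint pieces.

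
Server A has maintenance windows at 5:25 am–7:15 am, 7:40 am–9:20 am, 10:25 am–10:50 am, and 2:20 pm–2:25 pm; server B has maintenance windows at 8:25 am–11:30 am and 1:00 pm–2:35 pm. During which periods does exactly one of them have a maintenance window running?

A \ B = 5:25 am–7:15 am, 7:40 am–8:25 am.
B \ A = 9:20 am–10:25 am, 10:50 am–11:30 am, 1:00 pm–2:20 pm, 2:25 pm–2:35 pm.
Union of the two gives the symmetric difference.

5:25 am–7:15 am, 7:40 am–8:25 am, 9:20 am–10:25 am, 10:50 am–11:30 am, 1:00 pm–2:20 pm, 2:25 pm–2:35 pm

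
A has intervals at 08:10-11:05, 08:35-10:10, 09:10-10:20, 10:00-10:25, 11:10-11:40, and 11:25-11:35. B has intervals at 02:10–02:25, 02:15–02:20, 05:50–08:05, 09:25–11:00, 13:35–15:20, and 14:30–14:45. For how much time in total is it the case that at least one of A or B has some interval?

Merge the first list: 08:10–11:05, 11:10–11:40.
Merge the second list: 02:10–02:25, 05:50–08:05, 09:25–11:00, 13:35–15:20.
A ∪ B = 02:10–02:25, 05:50–08:05, 08:10–11:05, 11:10–11:40, 13:35–15:20.
Total: 15 min + 2 h 15 min + 2 h 55 min + 30 min + 1 h 45 min = 7 h 40 min.

7 h 40 min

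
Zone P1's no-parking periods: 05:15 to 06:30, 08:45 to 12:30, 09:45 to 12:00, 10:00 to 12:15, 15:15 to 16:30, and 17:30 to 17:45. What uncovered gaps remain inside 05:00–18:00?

05:00–05:15, 06:30–08:45, 12:30–15:15, 16:30–17:30, 17:45–18:00

After merging, the occupied span is 05:15–06:30, 08:45–12:30, 15:15–16:30, 17:30–17:45.
Complement within 05:00–18:00: 05:00–05:15, 06:30–08:45, 12:30–15:15, 16:30–17:30, 17:45–18:00.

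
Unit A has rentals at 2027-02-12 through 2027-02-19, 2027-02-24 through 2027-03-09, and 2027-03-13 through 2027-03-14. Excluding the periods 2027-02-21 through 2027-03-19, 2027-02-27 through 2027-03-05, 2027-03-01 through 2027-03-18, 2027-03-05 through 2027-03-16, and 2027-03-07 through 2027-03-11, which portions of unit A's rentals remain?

B, merged: 2027-02-21 through 2027-03-19.
2027-02-12 through 2027-02-19: no B overlap → unchanged.
2027-02-24 through 2027-03-09: fully covered by B → removed.
2027-03-13 through 2027-03-14: fully covered by B → removed.

2027-02-12 through 2027-02-19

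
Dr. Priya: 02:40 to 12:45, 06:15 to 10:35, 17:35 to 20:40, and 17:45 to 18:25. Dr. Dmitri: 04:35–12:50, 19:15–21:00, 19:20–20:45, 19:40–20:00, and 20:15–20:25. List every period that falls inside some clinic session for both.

A, merged: 02:40–12:45, 17:35–20:40.
B, merged: 04:35–12:50, 19:15–21:00.
02:40–12:45 ∩ B → 04:35–12:45.
17:35–20:40 ∩ B → 19:15–20:40.

04:35–12:45, 19:15–20:40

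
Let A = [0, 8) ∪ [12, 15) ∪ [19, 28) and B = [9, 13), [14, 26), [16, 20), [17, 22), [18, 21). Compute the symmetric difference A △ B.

Merge the second list: [9, 13), [14, 26).
A but not B: [0, 8), [13, 14), [26, 28).
B but not A: [9, 12), [15, 19).
Combining gives A △ B.

[0, 8) ∪ [9, 12) ∪ [13, 14) ∪ [15, 19) ∪ [26, 28)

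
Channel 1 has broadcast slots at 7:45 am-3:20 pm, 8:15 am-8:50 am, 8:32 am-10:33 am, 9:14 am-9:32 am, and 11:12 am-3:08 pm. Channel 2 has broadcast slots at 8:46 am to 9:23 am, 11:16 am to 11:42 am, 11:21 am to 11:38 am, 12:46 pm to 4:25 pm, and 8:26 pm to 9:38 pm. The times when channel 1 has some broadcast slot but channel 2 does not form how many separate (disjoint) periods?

3

Merge the first list: 7:45 am–3:20 pm.
Merge the second list: 8:46 am–9:23 am, 11:16 am–11:42 am, 12:46 pm–4:25 pm, 8:26 pm–9:38 pm.
A \ B = 7:45 am–8:46 am, 9:23 am–11:16 am, 11:42 am–12:46 pm.
That is 3 disjoint pieces.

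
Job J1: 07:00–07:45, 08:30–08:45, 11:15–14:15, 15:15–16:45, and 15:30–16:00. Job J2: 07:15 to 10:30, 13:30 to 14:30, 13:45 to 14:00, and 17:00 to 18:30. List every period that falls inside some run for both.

07:15-07:45, 08:30-08:45, 13:30-14:15

First set merges to 07:00-07:45, 08:30-08:45, 11:15-14:15, 15:15-16:45.
Second set merges to 07:15-10:30, 13:30-14:30, 17:00-18:30.
07:00-07:45 ∩ B → 07:15-07:45.
08:30-08:45 ∩ B → 08:30-08:45.
11:15-14:15 ∩ B → 13:30-14:15.
15:15-16:45 meets no B interval.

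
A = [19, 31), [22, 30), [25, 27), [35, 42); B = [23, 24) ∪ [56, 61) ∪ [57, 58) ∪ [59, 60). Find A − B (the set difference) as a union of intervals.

First set merges to [19, 31), [35, 42).
Second set merges to [23, 24), [56, 61).
[19, 31) \ B = [19, 23), [24, 31).
[35, 42): nothing removed.

[19, 23) ∪ [24, 31) ∪ [35, 42)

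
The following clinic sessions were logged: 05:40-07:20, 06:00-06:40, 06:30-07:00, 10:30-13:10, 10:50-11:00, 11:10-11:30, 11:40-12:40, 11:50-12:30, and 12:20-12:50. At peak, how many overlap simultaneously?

4

At 12:20, 4 of the intervals are simultaneously active.
No point has more.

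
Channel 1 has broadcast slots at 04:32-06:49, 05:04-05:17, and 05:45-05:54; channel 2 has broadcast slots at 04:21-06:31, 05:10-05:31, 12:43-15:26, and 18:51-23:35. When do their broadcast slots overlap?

First set merges to 04:32–06:49.
Second set merges to 04:21–06:31, 12:43–15:26, 18:51–23:35.
04:32–06:49 overlaps B on 04:32–06:31.

04:32–06:31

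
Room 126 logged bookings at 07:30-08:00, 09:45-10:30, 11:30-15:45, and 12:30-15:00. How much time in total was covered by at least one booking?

5 h 30 min

Merged: 07:30–08:00, 09:45–10:30, 11:30–15:45.
Lengths: 30 min + 45 min + 4 h 15 min = 5 h 30 min.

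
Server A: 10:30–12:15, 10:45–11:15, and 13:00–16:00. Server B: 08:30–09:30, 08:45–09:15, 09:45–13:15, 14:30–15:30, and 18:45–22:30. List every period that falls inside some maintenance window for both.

10:30–12:15, 13:00–13:15, 14:30–15:30

A, merged: 10:30–12:15, 13:00–16:00.
B, merged: 08:30–09:30, 09:45–13:15, 14:30–15:30, 18:45–22:30.
10:30–12:15 meets the second set on 10:30–12:15.
13:00–16:00 meets the second set on 13:00–13:15, 14:30–15:30.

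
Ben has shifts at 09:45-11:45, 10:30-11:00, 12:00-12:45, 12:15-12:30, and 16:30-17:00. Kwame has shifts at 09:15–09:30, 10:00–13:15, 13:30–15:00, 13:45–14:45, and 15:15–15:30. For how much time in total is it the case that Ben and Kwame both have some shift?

2 h 30 min

Merge the first list: 09:45–11:45, 12:00–12:45, 16:30–17:00.
Merge the second list: 09:15–09:30, 10:00–13:15, 13:30–15:00, 15:15–15:30.
A ∩ B = 10:00–11:45, 12:00–12:45.
Total: 1 h 45 min + 45 min = 2 h 30 min.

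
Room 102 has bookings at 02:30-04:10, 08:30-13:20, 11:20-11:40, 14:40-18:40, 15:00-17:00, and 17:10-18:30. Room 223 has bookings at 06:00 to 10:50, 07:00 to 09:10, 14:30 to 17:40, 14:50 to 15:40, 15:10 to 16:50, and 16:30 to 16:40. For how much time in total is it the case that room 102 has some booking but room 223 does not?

Merge the first list: 02:30–04:10, 08:30–13:20, 14:40–18:40.
Merge the second list: 06:00–10:50, 14:30–17:40.
A \ B = 02:30–04:10, 10:50–13:20, 17:40–18:40.
Total: 1 h 40 min + 2 h 30 min + 1 h = 5 h 10 min.

5 h 10 min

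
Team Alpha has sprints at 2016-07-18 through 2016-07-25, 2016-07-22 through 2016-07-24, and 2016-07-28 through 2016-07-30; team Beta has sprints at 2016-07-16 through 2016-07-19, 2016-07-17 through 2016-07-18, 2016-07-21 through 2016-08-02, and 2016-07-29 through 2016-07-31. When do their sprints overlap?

First set merges to 2016-07-18 through 2016-07-25, 2016-07-28 through 2016-07-30.
Second set merges to 2016-07-16 through 2016-07-19, 2016-07-21 through 2016-08-02.
2016-07-18 through 2016-07-25 meets the second set on 2016-07-18 through 2016-07-19, 2016-07-21 through 2016-07-25.
2016-07-28 through 2016-07-30 meets the second set on 2016-07-28 through 2016-07-30.

2016-07-18 through 2016-07-19, 2016-07-21 through 2016-07-25, 2016-07-28 through 2016-07-30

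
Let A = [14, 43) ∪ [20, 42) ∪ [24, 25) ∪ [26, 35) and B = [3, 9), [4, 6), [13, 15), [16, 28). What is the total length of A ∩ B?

Merge the first list: [14, 43).
Merge the second list: [3, 9), [13, 15), [16, 28).
A ∩ B = [14, 15), [16, 28).
Total: 1 + 12 = 13.

13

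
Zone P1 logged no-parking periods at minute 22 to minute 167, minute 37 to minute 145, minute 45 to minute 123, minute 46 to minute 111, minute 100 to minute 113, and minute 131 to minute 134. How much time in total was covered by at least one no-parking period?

Merged: minute 22 to minute 167.
Length: 145 minutes.

145 minutes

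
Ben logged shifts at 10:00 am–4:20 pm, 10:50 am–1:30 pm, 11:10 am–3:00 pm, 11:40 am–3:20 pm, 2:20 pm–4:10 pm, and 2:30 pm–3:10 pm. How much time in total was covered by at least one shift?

6 h 20 min

Merged: 10:00 am–4:20 pm.
Length: 6 h 20 min.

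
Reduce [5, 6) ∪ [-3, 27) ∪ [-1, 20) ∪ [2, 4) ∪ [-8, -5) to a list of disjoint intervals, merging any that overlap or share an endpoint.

[-8, -5) ∪ [-3, 27)

Sort by start: [-8, -5), [-3, 27), [-1, 20), [2, 4), [5, 6).
[-3, 27) is disjoint → start new block.
[-1, 20) overlaps/touches [-3, 27) → extend to [-3, 27).
[2, 4) overlaps/touches [-3, 27) → extend to [-3, 27).
[5, 6) overlaps/touches [-3, 27) → extend to [-3, 27).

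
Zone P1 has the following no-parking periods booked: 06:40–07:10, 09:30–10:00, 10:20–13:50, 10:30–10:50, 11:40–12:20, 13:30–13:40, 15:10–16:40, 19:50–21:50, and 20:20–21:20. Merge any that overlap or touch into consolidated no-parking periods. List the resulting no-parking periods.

09:30–10:00 is disjoint → start new block.
10:20–13:50 is disjoint → start new block.
10:30–10:50 overlaps/touches 10:20–13:50 → extend to 10:20–13:50.
11:40–12:20 overlaps/touches 10:20–13:50 → extend to 10:20–13:50.
13:30–13:40 overlaps/touches 10:20–13:50 → extend to 10:20–13:50.
15:10–16:40 is disjoint → start new block.
19:50–21:50 is disjoint → start new block.
20:20–21:20 overlaps/touches 19:50–21:50 → extend to 19:50–21:50.

06:40–07:10, 09:30–10:00, 10:20–13:50, 15:10–16:40, 19:50–21:50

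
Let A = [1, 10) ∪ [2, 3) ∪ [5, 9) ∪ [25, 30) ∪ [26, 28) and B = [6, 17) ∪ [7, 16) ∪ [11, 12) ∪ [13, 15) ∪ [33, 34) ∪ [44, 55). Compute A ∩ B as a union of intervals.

Merge the first list: [1, 10), [25, 30).
Merge the second list: [6, 17), [33, 34), [44, 55).
[1, 10) overlaps B on [6, 10).
[25, 30) falls entirely outside B.

[6, 10)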